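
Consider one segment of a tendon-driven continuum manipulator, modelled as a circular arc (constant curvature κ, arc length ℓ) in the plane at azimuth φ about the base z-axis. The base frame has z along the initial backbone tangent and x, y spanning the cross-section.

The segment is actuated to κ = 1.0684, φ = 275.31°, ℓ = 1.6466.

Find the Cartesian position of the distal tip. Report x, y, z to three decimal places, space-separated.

θ = κ·ℓ = 1.0684 × 1.6466 = 1.75923 rad
ρ = (1 − cos θ)/κ = (1 − -0.18732)/1.0684 = 1.11130
z = sin θ / κ = 0.98230/1.0684 = 0.91941
x = ρ cos φ = 1.11130 × cos(275.31°) = 0.10285
y = ρ sin φ = 1.11130 × sin(275.31°) = -1.10654

0.103 -1.107 0.919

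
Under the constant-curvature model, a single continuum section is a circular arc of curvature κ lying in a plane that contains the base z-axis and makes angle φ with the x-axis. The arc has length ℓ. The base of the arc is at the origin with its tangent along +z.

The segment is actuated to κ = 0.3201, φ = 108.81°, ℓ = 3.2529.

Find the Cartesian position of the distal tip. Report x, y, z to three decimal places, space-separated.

θ = κ·ℓ = 0.3201 × 3.2529 = 1.04125 rad
ρ = (1 − cos θ)/κ = (1 − 0.50514)/0.3201 = 1.54596
z = sin θ / κ = 0.86304/0.3201 = 2.69615
x = ρ cos φ = 1.54596 × cos(108.81°) = -0.49846
y = ρ sin φ = 1.54596 × sin(108.81°) = 1.46339

-0.498 1.463 2.696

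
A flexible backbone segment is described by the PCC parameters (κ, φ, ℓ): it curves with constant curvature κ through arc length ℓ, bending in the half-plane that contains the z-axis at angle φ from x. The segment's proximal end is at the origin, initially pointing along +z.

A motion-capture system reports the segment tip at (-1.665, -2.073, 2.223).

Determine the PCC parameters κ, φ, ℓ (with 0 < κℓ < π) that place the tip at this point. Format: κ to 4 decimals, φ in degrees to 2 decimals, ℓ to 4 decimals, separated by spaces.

ρ = √(x²+y²) = √(-1.665² + -2.073²) = 2.65886
φ = atan2(y, x) mod 360° = atan2(-2.073, -1.665) = 231.2291°
|p|² = ρ² + z² = 2.65886² + 2.223² = 12.01128
κ = 2ρ / |p|² = 2×2.65886 / 12.01128 = 0.44273
θ = 2·atan2(ρ, z) = 2·atan2(2.65886, 2.223) = 1.74889 rad
ℓ = θ/κ = 1.74889/0.44273 = 3.95026

0.4427 231.23 3.9503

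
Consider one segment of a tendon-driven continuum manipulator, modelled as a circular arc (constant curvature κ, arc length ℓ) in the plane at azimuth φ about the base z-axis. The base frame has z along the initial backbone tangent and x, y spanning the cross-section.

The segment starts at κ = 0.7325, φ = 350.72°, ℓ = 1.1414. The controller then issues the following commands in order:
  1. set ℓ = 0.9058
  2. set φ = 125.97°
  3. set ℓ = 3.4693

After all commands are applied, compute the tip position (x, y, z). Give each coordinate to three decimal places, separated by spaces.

-1.464 2.017 0.771

initial: κ=0.7325, φ=350.72°, ℓ=1.1414
cmd 1: set ℓ=0.9058 → (κ,φ,ℓ)=(0.7325,350.72°,0.9058) → tip=(0.2858,-0.0467,0.8408)
cmd 2: set φ=125.97° → (κ,φ,ℓ)=(0.7325,125.97°,0.9058) → tip=(-0.1701,0.2344,0.8408)
cmd 3: set ℓ=3.4693 → (κ,φ,ℓ)=(0.7325,125.97°,3.4693) → tip=(-1.4635,2.0166,0.7712)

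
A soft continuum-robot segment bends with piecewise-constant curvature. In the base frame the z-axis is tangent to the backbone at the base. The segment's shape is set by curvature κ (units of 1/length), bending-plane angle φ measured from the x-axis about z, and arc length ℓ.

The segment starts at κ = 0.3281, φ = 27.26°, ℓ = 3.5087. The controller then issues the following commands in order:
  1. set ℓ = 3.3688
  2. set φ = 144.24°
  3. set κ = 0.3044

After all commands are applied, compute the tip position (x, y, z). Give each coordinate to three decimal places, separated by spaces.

-1.283 0.924 2.809

initial: κ=0.3281, φ=27.26°, ℓ=3.5087
cmd 1: set ℓ=3.3688 → (κ,φ,ℓ)=(0.3281,27.26°,3.3688) → tip=(1.4932,0.7694,2.7236)
cmd 2: set φ=144.24° → (κ,φ,ℓ)=(0.3281,144.24°,3.3688) → tip=(-1.3631,0.9817,2.7236)
cmd 3: set κ=0.3044 → (κ,φ,ℓ)=(0.3044,144.24°,3.3688) → tip=(-1.2830,0.9240,2.8087)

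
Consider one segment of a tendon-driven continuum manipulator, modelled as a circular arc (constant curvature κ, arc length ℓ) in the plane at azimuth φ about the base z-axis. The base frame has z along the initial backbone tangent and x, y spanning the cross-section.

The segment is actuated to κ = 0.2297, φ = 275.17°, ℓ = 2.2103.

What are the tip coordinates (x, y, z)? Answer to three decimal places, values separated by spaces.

θ = κ·ℓ = 0.2297 × 2.2103 = 0.50771 rad
ρ = (1 − cos θ)/κ = (1 − 0.87386)/0.2297 = 0.54914
z = sin θ / κ = 0.48617/0.2297 = 2.11656
x = ρ cos φ = 0.54914 × cos(275.17°) = 0.04948
y = ρ sin φ = 0.54914 × sin(275.17°) = -0.54691

0.049 -0.547 2.117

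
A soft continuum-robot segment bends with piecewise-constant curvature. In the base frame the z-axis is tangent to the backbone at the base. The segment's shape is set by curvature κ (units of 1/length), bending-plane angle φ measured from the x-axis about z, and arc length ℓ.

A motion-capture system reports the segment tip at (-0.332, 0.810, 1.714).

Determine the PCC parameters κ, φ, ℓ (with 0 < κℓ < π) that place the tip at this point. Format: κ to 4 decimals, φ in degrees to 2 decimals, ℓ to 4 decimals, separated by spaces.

0.4727 112.29 1.9980

ρ = √(x²+y²) = √(-0.332² + 0.810²) = 0.87540
φ = atan2(y, x) mod 360° = atan2(0.810, -0.332) = 112.2876°
|p|² = ρ² + z² = 0.87540² + 1.714² = 3.70412
κ = 2ρ / |p|² = 2×0.87540 / 3.70412 = 0.47266
θ = 2·atan2(ρ, z) = 2·atan2(0.87540, 1.714) = 0.94440 rad
ℓ = θ/κ = 0.94440/0.47266 = 1.99804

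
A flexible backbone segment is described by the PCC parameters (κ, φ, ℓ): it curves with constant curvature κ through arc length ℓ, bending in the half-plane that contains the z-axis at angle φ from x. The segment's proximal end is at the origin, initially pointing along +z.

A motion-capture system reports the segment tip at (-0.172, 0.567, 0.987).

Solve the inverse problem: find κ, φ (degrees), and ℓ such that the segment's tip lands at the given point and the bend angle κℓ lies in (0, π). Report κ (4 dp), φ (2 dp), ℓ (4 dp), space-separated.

ρ = √(x²+y²) = √(-0.172² + 0.567²) = 0.59251
φ = atan2(y, x) mod 360° = atan2(0.567, -0.172) = 106.8752°
|p|² = ρ² + z² = 0.59251² + 0.987² = 1.32524
κ = 2ρ / |p|² = 2×0.59251 / 1.32524 = 0.89420
θ = 2·atan2(ρ, z) = 2·atan2(0.59251, 0.987) = 1.08131 rad
ℓ = θ/κ = 1.08131/0.89420 = 1.20925

0.8942 106.88 1.2092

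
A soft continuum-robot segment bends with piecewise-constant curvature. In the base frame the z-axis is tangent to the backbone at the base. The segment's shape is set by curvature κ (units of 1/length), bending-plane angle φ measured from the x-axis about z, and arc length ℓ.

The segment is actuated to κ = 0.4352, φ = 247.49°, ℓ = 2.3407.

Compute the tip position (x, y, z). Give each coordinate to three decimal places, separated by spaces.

-0.418 -1.009 1.956

θ = κ·ℓ = 0.4352 × 2.3407 = 1.01867 rad
ρ = (1 − cos θ)/κ = (1 − 0.52450)/0.4352 = 1.09261
z = sin θ / κ = 0.85141/0.4352 = 1.95637
x = ρ cos φ = 1.09261 × cos(247.49°) = -0.41830
y = ρ sin φ = 1.09261 × sin(247.49°) = -1.00937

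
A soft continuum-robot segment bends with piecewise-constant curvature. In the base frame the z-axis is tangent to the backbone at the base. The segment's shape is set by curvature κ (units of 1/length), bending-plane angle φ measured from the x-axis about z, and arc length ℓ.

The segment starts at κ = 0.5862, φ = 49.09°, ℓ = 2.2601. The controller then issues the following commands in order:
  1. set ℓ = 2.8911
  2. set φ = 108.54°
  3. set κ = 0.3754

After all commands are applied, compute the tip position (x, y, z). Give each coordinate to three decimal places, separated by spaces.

initial: κ=0.5862, φ=49.09°, ℓ=2.2601
cmd 1: set ℓ=2.8911 → (κ,φ,ℓ)=(0.5862,49.09°,2.8911) → tip=(1.2553,1.4486,1.6928)
cmd 2: set φ=108.54° → (κ,φ,ℓ)=(0.5862,108.54°,2.8911) → tip=(-0.6095,1.8174,1.6928)
cmd 3: set κ=0.3754 → (κ,φ,ℓ)=(0.3754,108.54°,2.8911) → tip=(-0.4518,1.3471,2.3560)

-0.452 1.347 2.356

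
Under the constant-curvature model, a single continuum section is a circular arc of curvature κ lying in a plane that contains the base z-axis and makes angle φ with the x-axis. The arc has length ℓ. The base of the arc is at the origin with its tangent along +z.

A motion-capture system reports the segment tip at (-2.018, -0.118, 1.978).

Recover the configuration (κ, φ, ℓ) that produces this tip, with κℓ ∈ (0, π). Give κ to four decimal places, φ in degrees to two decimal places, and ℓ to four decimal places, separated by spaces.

ρ = √(x²+y²) = √(-2.018² + -0.118²) = 2.02145
φ = atan2(y, x) mod 360° = atan2(-0.118, -2.018) = 183.3465°
|p|² = ρ² + z² = 2.02145² + 1.978² = 7.99873
κ = 2ρ / |p|² = 2×2.02145 / 7.99873 = 0.50544
θ = 2·atan2(ρ, z) = 2·atan2(2.02145, 1.978) = 1.59252 rad
ℓ = θ/κ = 1.59252/0.50544 = 3.15075

0.5054 183.35 3.1508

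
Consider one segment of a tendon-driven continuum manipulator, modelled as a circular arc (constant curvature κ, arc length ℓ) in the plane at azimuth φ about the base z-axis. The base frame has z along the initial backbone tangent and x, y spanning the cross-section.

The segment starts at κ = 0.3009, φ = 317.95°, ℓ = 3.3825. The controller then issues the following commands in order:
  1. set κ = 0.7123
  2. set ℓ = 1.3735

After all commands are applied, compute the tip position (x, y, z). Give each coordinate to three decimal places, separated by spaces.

0.460 -0.415 1.165

initial: κ=0.3009, φ=317.95°, ℓ=3.3825
cmd 1: set κ=0.7123 → (κ,φ,ℓ)=(0.7123,317.95°,3.3825) → tip=(1.8178,-1.6396,0.9386)
cmd 2: set ℓ=1.3735 → (κ,φ,ℓ)=(0.7123,317.95°,1.3735) → tip=(0.4604,-0.4152,1.1646)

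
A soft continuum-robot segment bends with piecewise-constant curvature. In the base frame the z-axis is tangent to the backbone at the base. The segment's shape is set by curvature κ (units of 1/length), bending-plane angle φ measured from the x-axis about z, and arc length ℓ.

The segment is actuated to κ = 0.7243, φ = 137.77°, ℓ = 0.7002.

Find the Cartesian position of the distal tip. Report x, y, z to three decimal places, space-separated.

-0.129 0.117 0.671

θ = κ·ℓ = 0.7243 × 0.7002 = 0.50715 rad
ρ = (1 − cos θ)/κ = (1 − 0.87413)/0.7243 = 0.17378
z = sin θ / κ = 0.48569/0.7243 = 0.67057
x = ρ cos φ = 0.17378 × cos(137.77°) = -0.12868
y = ρ sin φ = 0.17378 × sin(137.77°) = 0.11680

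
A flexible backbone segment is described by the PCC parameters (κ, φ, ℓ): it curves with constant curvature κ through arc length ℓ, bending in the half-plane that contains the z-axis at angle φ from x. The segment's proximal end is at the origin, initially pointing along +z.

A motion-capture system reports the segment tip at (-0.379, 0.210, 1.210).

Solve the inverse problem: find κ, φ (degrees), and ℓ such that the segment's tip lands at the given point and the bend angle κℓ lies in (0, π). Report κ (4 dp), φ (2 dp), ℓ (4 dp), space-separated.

ρ = √(x²+y²) = √(-0.379² + 0.210²) = 0.43329
φ = atan2(y, x) mod 360° = atan2(0.210, -0.379) = 151.0096°
|p|² = ρ² + z² = 0.43329² + 1.210² = 1.65184
κ = 2ρ / |p|² = 2×0.43329 / 1.65184 = 0.52462
θ = 2·atan2(ρ, z) = 2·atan2(0.43329, 1.210) = 0.68773 rad
ℓ = θ/κ = 0.68773/0.52462 = 1.31092

0.5246 151.01 1.3109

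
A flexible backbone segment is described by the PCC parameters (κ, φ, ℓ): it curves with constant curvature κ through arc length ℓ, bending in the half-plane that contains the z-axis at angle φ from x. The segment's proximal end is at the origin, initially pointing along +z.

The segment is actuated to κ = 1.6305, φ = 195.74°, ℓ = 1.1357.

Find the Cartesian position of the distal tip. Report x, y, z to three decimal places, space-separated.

θ = κ·ℓ = 1.6305 × 1.1357 = 1.85176 rad
ρ = (1 − cos θ)/κ = (1 − -0.27728)/1.6305 = 0.78337
z = sin θ / κ = 0.96079/1.6305 = 0.58926
x = ρ cos φ = 0.78337 × cos(195.74°) = -0.75399
y = ρ sin φ = 0.78337 × sin(195.74°) = -0.21251

-0.754 -0.213 0.589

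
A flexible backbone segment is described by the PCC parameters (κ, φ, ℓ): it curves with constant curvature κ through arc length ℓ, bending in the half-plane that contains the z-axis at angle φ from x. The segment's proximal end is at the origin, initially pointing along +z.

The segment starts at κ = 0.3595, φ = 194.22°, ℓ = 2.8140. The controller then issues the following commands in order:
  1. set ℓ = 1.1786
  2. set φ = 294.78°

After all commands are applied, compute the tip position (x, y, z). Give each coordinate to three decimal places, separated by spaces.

0.103 -0.223 1.144

initial: κ=0.3595, φ=194.22°, ℓ=2.8140
cmd 1: set ℓ=1.1786 → (κ,φ,ℓ)=(0.3595,194.22°,1.1786) → tip=(-0.2384,-0.0604,1.1437)
cmd 2: set φ=294.78° → (κ,φ,ℓ)=(0.3595,294.78°,1.1786) → tip=(0.1031,-0.2233,1.1437)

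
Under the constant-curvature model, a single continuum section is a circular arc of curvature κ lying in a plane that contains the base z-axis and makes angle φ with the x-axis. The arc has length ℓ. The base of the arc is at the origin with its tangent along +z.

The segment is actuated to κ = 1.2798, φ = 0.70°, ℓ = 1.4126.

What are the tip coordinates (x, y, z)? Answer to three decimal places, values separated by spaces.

θ = κ·ℓ = 1.2798 × 1.4126 = 1.80785 rad
ρ = (1 − cos θ)/κ = (1 − -0.23484)/1.2798 = 0.96487
z = sin θ / κ = 0.97204/1.2798 = 0.75952
x = ρ cos φ = 0.96487 × cos(0.70°) = 0.96479
y = ρ sin φ = 0.96487 × sin(0.70°) = 0.01179

0.965 0.012 0.760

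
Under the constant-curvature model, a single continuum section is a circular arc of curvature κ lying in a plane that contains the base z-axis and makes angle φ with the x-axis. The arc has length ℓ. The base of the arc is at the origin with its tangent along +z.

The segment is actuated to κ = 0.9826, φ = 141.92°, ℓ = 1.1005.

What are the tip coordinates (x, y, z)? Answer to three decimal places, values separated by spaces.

-0.424 0.333 0.898

θ = κ·ℓ = 0.9826 × 1.1005 = 1.08135 rad
ρ = (1 − cos θ)/κ = (1 − 0.47014)/0.9826 = 0.53925
z = sin θ / κ = 0.88259/0.9826 = 0.89822
x = ρ cos φ = 0.53925 × cos(141.92°) = -0.42447
y = ρ sin φ = 0.53925 × sin(141.92°) = 0.33259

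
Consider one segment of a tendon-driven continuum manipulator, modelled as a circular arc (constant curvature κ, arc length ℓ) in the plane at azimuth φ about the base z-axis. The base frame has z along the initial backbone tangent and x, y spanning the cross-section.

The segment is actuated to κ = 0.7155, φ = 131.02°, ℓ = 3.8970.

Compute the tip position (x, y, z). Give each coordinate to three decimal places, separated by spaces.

θ = κ·ℓ = 0.7155 × 3.8970 = 2.78830 rad
ρ = (1 − cos θ)/κ = (1 − -0.93824)/0.7155 = 2.70893
z = sin θ / κ = 0.34599/0.7155 = 0.48356
x = ρ cos φ = 2.70893 × cos(131.02°) = -1.77793
y = ρ sin φ = 2.70893 × sin(131.02°) = 2.04384

-1.778 2.044 0.484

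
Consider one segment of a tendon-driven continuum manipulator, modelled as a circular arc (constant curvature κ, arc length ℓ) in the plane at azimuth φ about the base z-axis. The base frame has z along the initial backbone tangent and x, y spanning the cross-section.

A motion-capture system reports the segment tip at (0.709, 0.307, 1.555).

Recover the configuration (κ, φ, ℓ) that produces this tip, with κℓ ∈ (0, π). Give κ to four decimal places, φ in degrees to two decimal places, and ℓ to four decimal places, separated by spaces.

0.5125 23.41 1.7995

ρ = √(x²+y²) = √(0.709² + 0.307²) = 0.77261
φ = atan2(y, x) mod 360° = atan2(0.307, 0.709) = 23.4128°
|p|² = ρ² + z² = 0.77261² + 1.555² = 3.01495
κ = 2ρ / |p|² = 2×0.77261 / 3.01495 = 0.51252
θ = 2·atan2(ρ, z) = 2·atan2(0.77261, 1.555) = 0.92226 rad
ℓ = θ/κ = 0.92226/0.51252 = 1.79946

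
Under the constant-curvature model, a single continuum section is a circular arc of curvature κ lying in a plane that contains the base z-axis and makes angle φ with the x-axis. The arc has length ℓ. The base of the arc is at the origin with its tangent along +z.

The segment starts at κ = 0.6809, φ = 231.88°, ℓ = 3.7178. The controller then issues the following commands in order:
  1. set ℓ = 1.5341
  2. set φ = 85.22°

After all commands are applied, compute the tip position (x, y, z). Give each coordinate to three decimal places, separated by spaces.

initial: κ=0.6809, φ=231.88°, ℓ=3.7178
cmd 1: set ℓ=1.5341 → (κ,φ,ℓ)=(0.6809,231.88°,1.5341) → tip=(-0.4512,-0.5751,1.2699)
cmd 2: set φ=85.22° → (κ,φ,ℓ)=(0.6809,85.22°,1.5341) → tip=(0.0609,0.7284,1.2699)

0.061 0.728 1.270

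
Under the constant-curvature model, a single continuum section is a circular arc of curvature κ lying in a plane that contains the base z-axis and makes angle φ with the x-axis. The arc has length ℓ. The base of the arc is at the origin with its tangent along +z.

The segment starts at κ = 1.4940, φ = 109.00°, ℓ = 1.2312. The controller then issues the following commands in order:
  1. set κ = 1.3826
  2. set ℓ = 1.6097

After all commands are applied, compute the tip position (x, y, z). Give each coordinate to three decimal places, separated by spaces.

initial: κ=1.4940, φ=109.00°, ℓ=1.2312
cmd 1: set κ=1.3826 → (κ,φ,ℓ)=(1.3826,109.00°,1.2312) → tip=(-0.2663,0.7735,0.7170)
cmd 2: set ℓ=1.6097 → (κ,φ,ℓ)=(1.3826,109.00°,1.6097) → tip=(-0.3789,1.1003,0.5737)

-0.379 1.100 0.574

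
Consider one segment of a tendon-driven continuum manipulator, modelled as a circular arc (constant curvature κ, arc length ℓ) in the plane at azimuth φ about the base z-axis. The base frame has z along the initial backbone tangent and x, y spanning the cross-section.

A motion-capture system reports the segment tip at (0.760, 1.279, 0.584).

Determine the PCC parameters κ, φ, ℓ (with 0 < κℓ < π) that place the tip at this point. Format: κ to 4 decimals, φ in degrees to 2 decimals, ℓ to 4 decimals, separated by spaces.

1.1648 59.28 2.0548

ρ = √(x²+y²) = √(0.760² + 1.279²) = 1.48776
φ = atan2(y, x) mod 360° = atan2(1.279, 0.760) = 59.2806°
|p|² = ρ² + z² = 1.48776² + 0.584² = 2.55450
κ = 2ρ / |p|² = 2×1.48776 / 2.55450 = 1.16482
θ = 2·atan2(ρ, z) = 2·atan2(1.48776, 0.584) = 2.39348 rad
ℓ = θ/κ = 2.39348/1.16482 = 2.05481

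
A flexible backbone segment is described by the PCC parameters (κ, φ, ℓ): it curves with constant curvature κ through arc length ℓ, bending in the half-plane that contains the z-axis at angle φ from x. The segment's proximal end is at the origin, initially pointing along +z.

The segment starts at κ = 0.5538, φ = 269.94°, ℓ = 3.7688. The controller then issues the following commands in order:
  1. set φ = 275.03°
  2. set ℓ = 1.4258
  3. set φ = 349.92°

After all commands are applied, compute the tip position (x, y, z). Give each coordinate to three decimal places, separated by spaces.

initial: κ=0.5538, φ=269.94°, ℓ=3.7688
cmd 1: set φ=275.03° → (κ,φ,ℓ)=(0.5538,275.03°,3.7688) → tip=(0.2365,-2.6868,1.5703)
cmd 2: set ℓ=1.4258 → (κ,φ,ℓ)=(0.5538,275.03°,1.4258) → tip=(0.0468,-0.5322,1.2822)
cmd 3: set φ=349.92° → (κ,φ,ℓ)=(0.5538,349.92°,1.4258) → tip=(0.5260,-0.0935,1.2822)

0.526 -0.094 1.282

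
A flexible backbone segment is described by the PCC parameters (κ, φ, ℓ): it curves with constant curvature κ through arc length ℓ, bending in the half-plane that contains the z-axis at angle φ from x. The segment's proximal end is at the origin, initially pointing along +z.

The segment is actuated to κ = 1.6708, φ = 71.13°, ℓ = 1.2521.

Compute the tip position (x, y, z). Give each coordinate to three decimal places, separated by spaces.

θ = κ·ℓ = 1.6708 × 1.2521 = 2.09201 rad
ρ = (1 − cos θ)/κ = (1 − -0.49793)/1.6708 = 0.89654
z = sin θ / κ = 0.86722/1.6708 = 0.51904
x = ρ cos φ = 0.89654 × cos(71.13°) = 0.28996
y = ρ sin φ = 0.89654 × sin(71.13°) = 0.84835

0.290 0.848 0.519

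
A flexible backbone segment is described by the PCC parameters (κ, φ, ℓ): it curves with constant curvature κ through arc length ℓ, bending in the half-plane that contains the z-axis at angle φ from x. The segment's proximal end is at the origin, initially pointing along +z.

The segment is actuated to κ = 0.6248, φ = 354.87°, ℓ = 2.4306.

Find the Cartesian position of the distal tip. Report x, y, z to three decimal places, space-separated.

1.511 -0.136 1.598

θ = κ·ℓ = 0.6248 × 2.4306 = 1.51864 rad
ρ = (1 − cos θ)/κ = (1 − 0.05213)/0.6248 = 1.51707
z = sin θ / κ = 0.99864/0.6248 = 1.59834
x = ρ cos φ = 1.51707 × cos(354.87°) = 1.51099
y = ρ sin φ = 1.51707 × sin(354.87°) = -0.13565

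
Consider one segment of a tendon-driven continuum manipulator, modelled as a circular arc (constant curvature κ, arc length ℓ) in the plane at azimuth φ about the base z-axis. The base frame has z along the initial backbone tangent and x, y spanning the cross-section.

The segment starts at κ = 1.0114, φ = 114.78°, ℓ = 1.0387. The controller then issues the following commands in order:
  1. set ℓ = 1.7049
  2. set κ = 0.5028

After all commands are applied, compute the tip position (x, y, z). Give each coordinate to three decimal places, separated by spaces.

initial: κ=1.0114, φ=114.78°, ℓ=1.0387
cmd 1: set ℓ=1.7049 → (κ,φ,ℓ)=(1.0114,114.78°,1.7049) → tip=(-0.4778,1.0350,0.9771)
cmd 2: set κ=0.5028 → (κ,φ,ℓ)=(0.5028,114.78°,1.7049) → tip=(-0.2880,0.6238,1.5036)

-0.288 0.624 1.504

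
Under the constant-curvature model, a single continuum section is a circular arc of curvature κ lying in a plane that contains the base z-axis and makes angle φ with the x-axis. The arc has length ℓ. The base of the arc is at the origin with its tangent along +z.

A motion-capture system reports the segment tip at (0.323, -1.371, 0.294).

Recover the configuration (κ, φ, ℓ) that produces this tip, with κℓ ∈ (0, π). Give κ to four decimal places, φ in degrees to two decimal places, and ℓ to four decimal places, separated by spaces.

1.3606 283.26 2.0064

ρ = √(x²+y²) = √(0.323² + -1.371²) = 1.40853
φ = atan2(y, x) mod 360° = atan2(-1.371, 0.323) = 283.2568°
|p|² = ρ² + z² = 1.40853² + 0.294² = 2.07041
κ = 2ρ / |p|² = 2×1.40853 / 2.07041 = 1.36064
θ = 2·atan2(ρ, z) = 2·atan2(1.40853, 0.294) = 2.73005 rad
ℓ = θ/κ = 2.73005/1.36064 = 2.00645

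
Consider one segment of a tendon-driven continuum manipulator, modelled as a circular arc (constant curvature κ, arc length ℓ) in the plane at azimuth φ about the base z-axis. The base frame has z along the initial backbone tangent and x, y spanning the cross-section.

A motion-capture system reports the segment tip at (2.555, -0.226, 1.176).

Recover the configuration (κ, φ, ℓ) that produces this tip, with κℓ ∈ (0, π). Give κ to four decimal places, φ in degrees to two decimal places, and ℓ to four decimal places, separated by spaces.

0.6443 354.95 3.5416

ρ = √(x²+y²) = √(2.555² + -0.226²) = 2.56498
φ = atan2(y, x) mod 360° = atan2(-0.226, 2.555) = 354.9451°
|p|² = ρ² + z² = 2.56498² + 1.176² = 7.96208
κ = 2ρ / |p|² = 2×2.56498 / 7.96208 = 0.64430
θ = 2·atan2(ρ, z) = 2·atan2(2.56498, 1.176) = 2.28182 rad
ℓ = θ/κ = 2.28182/0.64430 = 3.54156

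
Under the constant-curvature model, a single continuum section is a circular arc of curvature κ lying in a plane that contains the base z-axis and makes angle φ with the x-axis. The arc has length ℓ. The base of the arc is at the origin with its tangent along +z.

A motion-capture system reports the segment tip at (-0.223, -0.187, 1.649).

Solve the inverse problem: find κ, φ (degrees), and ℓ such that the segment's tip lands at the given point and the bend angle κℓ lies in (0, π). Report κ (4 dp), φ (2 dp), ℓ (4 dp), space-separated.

0.2076 219.98 1.6830

ρ = √(x²+y²) = √(-0.223² + -0.187²) = 0.29103
φ = atan2(y, x) mod 360° = atan2(-0.187, -0.223) = 219.9820°
|p|² = ρ² + z² = 0.29103² + 1.649² = 2.80390
κ = 2ρ / |p|² = 2×0.29103 / 2.80390 = 0.20759
θ = 2·atan2(ρ, z) = 2·atan2(0.29103, 1.649) = 0.34938 rad
ℓ = θ/κ = 0.34938/0.20759 = 1.68303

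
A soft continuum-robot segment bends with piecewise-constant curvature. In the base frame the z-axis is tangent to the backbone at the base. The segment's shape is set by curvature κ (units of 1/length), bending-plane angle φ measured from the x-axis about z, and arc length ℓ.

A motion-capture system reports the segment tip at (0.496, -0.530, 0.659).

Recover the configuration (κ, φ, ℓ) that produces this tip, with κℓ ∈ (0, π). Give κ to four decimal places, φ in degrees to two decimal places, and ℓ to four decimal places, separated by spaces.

ρ = √(x²+y²) = √(0.496² + -0.530²) = 0.72589
φ = atan2(y, x) mod 360° = atan2(-0.530, 0.496) = 313.1020°
|p|² = ρ² + z² = 0.72589² + 0.659² = 0.96120
κ = 2ρ / |p|² = 2×0.72589 / 0.96120 = 1.51039
θ = 2·atan2(ρ, z) = 2·atan2(0.72589, 0.659) = 1.66732 rad
ℓ = θ/κ = 1.66732/1.51039 = 1.10390

1.5104 313.10 1.1039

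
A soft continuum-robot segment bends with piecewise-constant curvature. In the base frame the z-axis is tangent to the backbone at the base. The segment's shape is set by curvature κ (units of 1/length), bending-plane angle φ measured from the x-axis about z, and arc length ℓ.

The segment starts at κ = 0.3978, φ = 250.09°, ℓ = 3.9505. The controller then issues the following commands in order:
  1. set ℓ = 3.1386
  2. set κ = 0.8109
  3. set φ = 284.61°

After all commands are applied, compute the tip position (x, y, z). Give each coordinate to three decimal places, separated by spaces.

0.568 -2.181 0.693

initial: κ=0.3978, φ=250.09°, ℓ=3.9505
cmd 1: set ℓ=3.1386 → (κ,φ,ℓ)=(0.3978,250.09°,3.1386) → tip=(-0.5849,-1.6150,2.3844)
cmd 2: set κ=0.8109 → (κ,φ,ℓ)=(0.8109,250.09°,3.1386) → tip=(-0.7674,-2.1187,0.6928)
cmd 3: set φ=284.61° → (κ,φ,ℓ)=(0.8109,284.61°,3.1386) → tip=(0.5684,-2.1806,0.6928)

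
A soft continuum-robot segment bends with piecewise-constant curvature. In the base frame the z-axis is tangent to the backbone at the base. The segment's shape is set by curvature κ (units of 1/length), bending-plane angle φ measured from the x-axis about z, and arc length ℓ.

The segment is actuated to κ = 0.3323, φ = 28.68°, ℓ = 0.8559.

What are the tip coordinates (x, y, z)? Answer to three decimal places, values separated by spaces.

0.106 0.058 0.844

θ = κ·ℓ = 0.3323 × 0.8559 = 0.28442 rad
ρ = (1 − cos θ)/κ = (1 − 0.95983)/0.3323 = 0.12090
z = sin θ / κ = 0.28060/0.3323 = 0.84441
x = ρ cos φ = 0.12090 × cos(28.68°) = 0.10606
y = ρ sin φ = 0.12090 × sin(28.68°) = 0.05802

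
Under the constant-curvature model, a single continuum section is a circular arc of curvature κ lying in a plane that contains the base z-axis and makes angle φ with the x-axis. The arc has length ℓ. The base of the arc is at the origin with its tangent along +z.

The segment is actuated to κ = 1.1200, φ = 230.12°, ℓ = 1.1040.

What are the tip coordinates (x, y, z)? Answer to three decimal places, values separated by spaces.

θ = κ·ℓ = 1.1200 × 1.1040 = 1.23648 rad
ρ = (1 − cos θ)/κ = (1 − 0.32812)/1.1200 = 0.59989
z = sin θ / κ = 0.94463/1.1200 = 0.84342
x = ρ cos φ = 0.59989 × cos(230.12°) = -0.38464
y = ρ sin φ = 0.59989 × sin(230.12°) = -0.46035

-0.385 -0.460 0.843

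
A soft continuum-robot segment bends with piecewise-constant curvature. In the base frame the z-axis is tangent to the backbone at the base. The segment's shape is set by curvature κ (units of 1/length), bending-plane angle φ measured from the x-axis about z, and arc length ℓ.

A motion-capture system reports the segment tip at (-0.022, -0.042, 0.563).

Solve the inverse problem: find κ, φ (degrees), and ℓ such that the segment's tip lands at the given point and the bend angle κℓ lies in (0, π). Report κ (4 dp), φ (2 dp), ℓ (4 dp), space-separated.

ρ = √(x²+y²) = √(-0.022² + -0.042²) = 0.04741
φ = atan2(y, x) mod 360° = atan2(-0.042, -0.022) = 242.3540°
|p|² = ρ² + z² = 0.04741² + 0.563² = 0.31922
κ = 2ρ / |p|² = 2×0.04741 / 0.31922 = 0.29706
θ = 2·atan2(ρ, z) = 2·atan2(0.04741, 0.563) = 0.16803 rad
ℓ = θ/κ = 0.16803/0.29706 = 0.56566

0.2971 242.35 0.5657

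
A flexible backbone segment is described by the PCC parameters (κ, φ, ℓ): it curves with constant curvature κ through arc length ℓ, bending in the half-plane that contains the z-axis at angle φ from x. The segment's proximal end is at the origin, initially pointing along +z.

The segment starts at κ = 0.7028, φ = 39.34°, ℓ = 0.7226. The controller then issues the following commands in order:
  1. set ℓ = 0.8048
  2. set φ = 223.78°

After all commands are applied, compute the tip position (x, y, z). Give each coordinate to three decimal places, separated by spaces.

-0.160 -0.153 0.763

initial: κ=0.7028, φ=39.34°, ℓ=0.7226
cmd 1: set ℓ=0.8048 → (κ,φ,ℓ)=(0.7028,39.34°,0.8048) → tip=(0.1714,0.1405,0.7626)
cmd 2: set φ=223.78° → (κ,φ,ℓ)=(0.7028,223.78°,0.8048) → tip=(-0.1600,-0.1533,0.7626)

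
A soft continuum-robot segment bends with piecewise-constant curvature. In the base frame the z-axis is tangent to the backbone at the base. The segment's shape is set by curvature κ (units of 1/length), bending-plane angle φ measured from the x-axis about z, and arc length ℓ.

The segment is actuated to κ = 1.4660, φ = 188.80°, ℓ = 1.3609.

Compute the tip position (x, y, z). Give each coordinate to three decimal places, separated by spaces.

-0.952 -0.147 0.622

θ = κ·ℓ = 1.4660 × 1.3609 = 1.99508 rad
ρ = (1 − cos θ)/κ = (1 − -0.41167)/1.4660 = 0.96294
z = sin θ / κ = 0.91133/1.4660 = 0.62165
x = ρ cos φ = 0.96294 × cos(188.80°) = -0.95160
y = ρ sin φ = 0.96294 × sin(188.80°) = -0.14732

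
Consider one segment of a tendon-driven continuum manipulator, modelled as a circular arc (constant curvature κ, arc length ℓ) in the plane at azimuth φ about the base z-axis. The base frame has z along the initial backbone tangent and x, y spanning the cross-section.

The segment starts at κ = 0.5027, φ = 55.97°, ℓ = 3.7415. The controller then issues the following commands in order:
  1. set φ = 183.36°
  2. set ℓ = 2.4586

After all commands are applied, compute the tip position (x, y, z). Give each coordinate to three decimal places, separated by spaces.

initial: κ=0.5027, φ=55.97°, ℓ=3.7415
cmd 1: set φ=183.36° → (κ,φ,ℓ)=(0.5027,183.36°,3.7415) → tip=(-2.5917,-0.1522,1.8944)
cmd 2: set ℓ=2.4586 → (κ,φ,ℓ)=(0.5027,183.36°,2.4586) → tip=(-1.3332,-0.0783,1.8788)

-1.333 -0.078 1.879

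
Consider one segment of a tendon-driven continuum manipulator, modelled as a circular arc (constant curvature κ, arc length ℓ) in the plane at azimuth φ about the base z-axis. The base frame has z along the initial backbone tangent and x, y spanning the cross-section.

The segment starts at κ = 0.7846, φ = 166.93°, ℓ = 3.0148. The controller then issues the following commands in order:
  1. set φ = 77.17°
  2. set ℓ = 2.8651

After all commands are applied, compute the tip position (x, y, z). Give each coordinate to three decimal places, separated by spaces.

initial: κ=0.7846, φ=166.93°, ℓ=3.0148
cmd 1: set φ=77.17° → (κ,φ,ℓ)=(0.7846,77.17°,3.0148) → tip=(0.4850,2.1295,0.8929)
cmd 2: set ℓ=2.8651 → (κ,φ,ℓ)=(0.7846,77.17°,2.8651) → tip=(0.4604,2.0214,0.9933)

0.460 2.021 0.993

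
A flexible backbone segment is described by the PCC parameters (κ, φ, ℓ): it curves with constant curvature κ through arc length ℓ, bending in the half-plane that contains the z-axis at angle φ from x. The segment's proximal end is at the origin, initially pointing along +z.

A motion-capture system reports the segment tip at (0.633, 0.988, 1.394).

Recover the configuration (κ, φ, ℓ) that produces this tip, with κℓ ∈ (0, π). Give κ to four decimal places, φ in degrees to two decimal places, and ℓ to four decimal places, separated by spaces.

0.7068 57.35 1.9797

ρ = √(x²+y²) = √(0.633² + 0.988²) = 1.17339
φ = atan2(y, x) mod 360° = atan2(0.988, 0.633) = 57.3528°
|p|² = ρ² + z² = 1.17339² + 1.394² = 3.32007
κ = 2ρ / |p|² = 2×1.17339 / 3.32007 = 0.70684
θ = 2·atan2(ρ, z) = 2·atan2(1.17339, 1.394) = 1.39936 rad
ℓ = θ/κ = 1.39936/0.70684 = 1.97973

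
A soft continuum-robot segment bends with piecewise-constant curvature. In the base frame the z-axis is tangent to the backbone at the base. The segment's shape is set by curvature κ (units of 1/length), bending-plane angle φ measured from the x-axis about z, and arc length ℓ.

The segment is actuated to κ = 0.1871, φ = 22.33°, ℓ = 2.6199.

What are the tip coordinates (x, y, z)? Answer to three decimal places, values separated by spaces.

0.582 0.239 2.516

θ = κ·ℓ = 0.1871 × 2.6199 = 0.49018 rad
ρ = (1 − cos θ)/κ = (1 − 0.88225)/0.1871 = 0.62936
z = sin θ / κ = 0.47079/0.1871 = 2.51624
x = ρ cos φ = 0.62936 × cos(22.33°) = 0.58217
y = ρ sin φ = 0.62936 × sin(22.33°) = 0.23912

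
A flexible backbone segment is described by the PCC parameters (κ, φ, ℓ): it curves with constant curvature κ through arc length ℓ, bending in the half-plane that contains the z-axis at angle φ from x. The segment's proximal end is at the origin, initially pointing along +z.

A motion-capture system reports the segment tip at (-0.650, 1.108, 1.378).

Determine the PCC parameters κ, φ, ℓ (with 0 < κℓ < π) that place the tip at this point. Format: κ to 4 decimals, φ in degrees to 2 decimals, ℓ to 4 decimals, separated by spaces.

ρ = √(x²+y²) = √(-0.650² + 1.108²) = 1.28459
φ = atan2(y, x) mod 360° = atan2(1.108, -0.650) = 120.3977°
|p|² = ρ² + z² = 1.28459² + 1.378² = 3.54905
κ = 2ρ / |p|² = 2×1.28459 / 3.54905 = 0.72391
θ = 2·atan2(ρ, z) = 2·atan2(1.28459, 1.378) = 1.50066 rad
ℓ = θ/κ = 1.50066/0.72391 = 2.07300

0.7239 120.40 2.0730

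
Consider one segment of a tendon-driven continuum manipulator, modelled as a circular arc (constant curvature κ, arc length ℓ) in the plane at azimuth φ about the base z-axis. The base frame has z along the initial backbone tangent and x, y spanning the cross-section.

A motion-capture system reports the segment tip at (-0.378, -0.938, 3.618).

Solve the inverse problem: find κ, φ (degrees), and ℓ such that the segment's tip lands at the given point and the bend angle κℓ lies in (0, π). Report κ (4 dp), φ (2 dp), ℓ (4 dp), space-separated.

ρ = √(x²+y²) = √(-0.378² + -0.938²) = 1.01130
φ = atan2(y, x) mod 360° = atan2(-0.938, -0.378) = 248.0513°
|p|² = ρ² + z² = 1.01130² + 3.618² = 14.11265
κ = 2ρ / |p|² = 2×1.01130 / 14.11265 = 0.14332
θ = 2·atan2(ρ, z) = 2·atan2(1.01130, 3.618) = 0.54513 rad
ℓ = θ/κ = 0.54513/0.14332 = 3.80360

0.1433 248.05 3.8036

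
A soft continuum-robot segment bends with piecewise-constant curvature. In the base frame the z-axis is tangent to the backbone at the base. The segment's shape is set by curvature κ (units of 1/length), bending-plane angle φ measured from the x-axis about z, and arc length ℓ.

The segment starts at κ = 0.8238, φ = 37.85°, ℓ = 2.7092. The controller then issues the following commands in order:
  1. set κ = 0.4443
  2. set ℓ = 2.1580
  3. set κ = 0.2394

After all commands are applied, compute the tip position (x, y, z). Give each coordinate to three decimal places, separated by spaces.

0.430 0.335 2.063

initial: κ=0.8238, φ=37.85°, ℓ=2.7092
cmd 1: set κ=0.4443 → (κ,φ,ℓ)=(0.4443,37.85°,2.7092) → tip=(1.1394,0.8854,2.1008)
cmd 2: set ℓ=2.1580 → (κ,φ,ℓ)=(0.4443,37.85°,2.1580) → tip=(0.7562,0.5876,1.8422)
cmd 3: set κ=0.2394 → (κ,φ,ℓ)=(0.2394,37.85°,2.1580) → tip=(0.4305,0.3345,2.0633)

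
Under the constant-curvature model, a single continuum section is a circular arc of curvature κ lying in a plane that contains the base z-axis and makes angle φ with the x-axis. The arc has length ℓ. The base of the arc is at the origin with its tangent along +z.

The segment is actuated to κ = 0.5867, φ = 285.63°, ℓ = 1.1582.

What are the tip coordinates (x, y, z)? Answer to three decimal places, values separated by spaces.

θ = κ·ℓ = 0.5867 × 1.1582 = 0.67952 rad
ρ = (1 − cos θ)/κ = (1 − 0.77788)/0.5867 = 0.37860
z = sin θ / κ = 0.62842/0.5867 = 1.07110
x = ρ cos φ = 0.37860 × cos(285.63°) = 0.10200
y = ρ sin φ = 0.37860 × sin(285.63°) = -0.36460

0.102 -0.365 1.071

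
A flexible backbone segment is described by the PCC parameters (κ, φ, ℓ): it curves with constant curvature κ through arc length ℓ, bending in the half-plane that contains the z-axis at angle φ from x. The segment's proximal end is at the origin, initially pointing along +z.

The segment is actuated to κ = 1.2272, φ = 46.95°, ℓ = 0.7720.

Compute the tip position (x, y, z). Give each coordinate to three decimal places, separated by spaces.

θ = κ·ℓ = 1.2272 × 0.7720 = 0.94740 rad
ρ = (1 − cos θ)/κ = (1 − 0.58380)/1.2272 = 0.33915
z = sin θ / κ = 0.81190/1.2272 = 0.66159
x = ρ cos φ = 0.33915 × cos(46.95°) = 0.23151
y = ρ sin φ = 0.33915 × sin(46.95°) = 0.24784

0.232 0.248 0.662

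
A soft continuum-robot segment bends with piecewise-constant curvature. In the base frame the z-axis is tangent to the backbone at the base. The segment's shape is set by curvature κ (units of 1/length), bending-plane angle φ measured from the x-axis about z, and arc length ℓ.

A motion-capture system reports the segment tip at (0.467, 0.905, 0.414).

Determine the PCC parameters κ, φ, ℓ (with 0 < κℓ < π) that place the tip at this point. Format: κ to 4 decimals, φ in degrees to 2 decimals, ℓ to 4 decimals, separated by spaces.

ρ = √(x²+y²) = √(0.467² + 0.905²) = 1.01839
φ = atan2(y, x) mod 360° = atan2(0.905, 0.467) = 62.7053°
|p|² = ρ² + z² = 1.01839² + 0.414² = 1.20851
κ = 2ρ / |p|² = 2×1.01839 / 1.20851 = 1.68536
θ = 2·atan2(ρ, z) = 2·atan2(1.01839, 0.414) = 2.36936 rad
ℓ = θ/κ = 2.36936/1.68536 = 1.40584

1.6854 62.71 1.4058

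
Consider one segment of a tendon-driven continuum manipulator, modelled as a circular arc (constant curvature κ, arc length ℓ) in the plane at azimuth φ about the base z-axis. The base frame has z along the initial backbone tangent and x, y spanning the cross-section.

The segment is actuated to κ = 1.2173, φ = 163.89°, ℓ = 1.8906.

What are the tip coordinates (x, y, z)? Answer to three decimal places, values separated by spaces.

θ = κ·ℓ = 1.2173 × 1.8906 = 2.30143 rad
ρ = (1 − cos θ)/κ = (1 − -0.66734)/1.2173 = 1.36970
z = sin θ / κ = 0.74475/1.2173 = 0.61181
x = ρ cos φ = 1.36970 × cos(163.89°) = -1.31592
y = ρ sin φ = 1.36970 × sin(163.89°) = 0.38007

-1.316 0.380 0.612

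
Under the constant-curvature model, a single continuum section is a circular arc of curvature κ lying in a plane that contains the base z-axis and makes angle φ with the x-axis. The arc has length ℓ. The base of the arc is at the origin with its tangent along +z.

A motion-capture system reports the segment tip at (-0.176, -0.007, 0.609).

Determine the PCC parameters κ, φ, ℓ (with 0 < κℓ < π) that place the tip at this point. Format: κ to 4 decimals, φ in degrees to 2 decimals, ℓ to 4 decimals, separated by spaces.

ρ = √(x²+y²) = √(-0.176² + -0.007²) = 0.17614
φ = atan2(y, x) mod 360° = atan2(-0.007, -0.176) = 182.2776°
|p|² = ρ² + z² = 0.17614² + 0.609² = 0.40191
κ = 2ρ / |p|² = 2×0.17614 / 0.40191 = 0.87652
θ = 2·atan2(ρ, z) = 2·atan2(0.17614, 0.609) = 0.56309 rad
ℓ = θ/κ = 0.56309/0.87652 = 0.64241

0.8765 182.28 0.6424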